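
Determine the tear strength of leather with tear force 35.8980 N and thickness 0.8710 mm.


Formula: Tear strength = force / thickness
Substituting: Tear strength = 35.8980 / 0.8710
Result: 41.2147 N/mm


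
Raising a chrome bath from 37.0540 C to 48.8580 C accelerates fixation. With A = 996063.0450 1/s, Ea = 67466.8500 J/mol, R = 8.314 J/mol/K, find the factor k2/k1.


T1 = 37.0540 + 273.15 = 310.2040 K; T2 = 48.8580 + 273.15 = 322.0080 K
k1 = A * exp(-Ea/(R*T1)) = 996063.0450 * exp(-67466.8500/(8.314*310.2040)) = 4.3378e-06 1/s
k2 = A * exp(-Ea/(R*T2)) = 996063.0450 * exp(-67466.8500/(8.314*322.0080)) = 1.1317e-05 1/s
k2/k1 = 1.1317e-05 / 4.3378e-06 = 2.6090


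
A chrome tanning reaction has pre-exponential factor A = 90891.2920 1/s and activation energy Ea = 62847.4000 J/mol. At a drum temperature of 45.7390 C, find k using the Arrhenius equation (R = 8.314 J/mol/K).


T_K = T_C + 273.15 = 45.7390 + 273.15 = 318.8890 K
exponent = -Ea / (R * T_K) = -62847.4000 / (8.314 * 318.8890) = -23.7049
k = A * exp(exponent) = 90891.2920 * exp(-23.7049) = 4.6092e-06 1/s


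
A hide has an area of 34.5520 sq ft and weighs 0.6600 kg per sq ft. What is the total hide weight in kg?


Formula: Weight = area * weight_per_sqft
Substituting: Weight = 34.5520 * 0.6600
Result: 22.8043 kg


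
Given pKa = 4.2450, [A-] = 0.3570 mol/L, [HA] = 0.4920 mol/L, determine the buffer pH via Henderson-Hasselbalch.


ratio = [A-] / [HA] = 0.3570 / 0.4920 = 0.7256
log10(ratio) = -0.1393
pH = pKa + log10(ratio) = 4.2450 - 0.1393 = 4.1057


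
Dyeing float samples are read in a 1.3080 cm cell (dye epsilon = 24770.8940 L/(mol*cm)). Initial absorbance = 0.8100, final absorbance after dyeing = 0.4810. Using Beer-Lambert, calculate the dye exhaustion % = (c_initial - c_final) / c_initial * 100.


c_initial = A_i / (epsilon * l) = 0.8100 / (24770.8940 * 1.3080) = 2.5000e-05 mol/L
c_final = A_f / (epsilon * l) = 0.4810 / (24770.8940 * 1.3080) = 1.4846e-05 mol/L
Exhaustion = (c_initial - c_final) / c_initial * 100 = (2.5000e-05 - 1.4846e-05) / 2.5000e-05 * 100 = 40.6173 %


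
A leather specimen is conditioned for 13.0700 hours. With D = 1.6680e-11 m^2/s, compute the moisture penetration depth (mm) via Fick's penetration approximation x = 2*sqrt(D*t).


t = 13.0700 hr * 3600 = 47052.0000 s
D * t = 1.6680e-11 * 47052.0000 = 7.8483e-07
x = 2 * sqrt(D*t) = 2 * sqrt(7.8483e-07) = 0.00177181 m = 1.7718 mm


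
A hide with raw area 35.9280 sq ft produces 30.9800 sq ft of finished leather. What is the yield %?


Formula: Yield = finished / raw * 100
Substituting: Yield = 30.9800 / 35.9280 * 100
Result: 86.2280 %


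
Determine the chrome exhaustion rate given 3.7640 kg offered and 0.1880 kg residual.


Formula: Uptake = (offered - residual) / offered * 100
Substituting: Uptake = (3.7640 - 0.1880) / 3.7640 * 100
Result: 95.0053 %


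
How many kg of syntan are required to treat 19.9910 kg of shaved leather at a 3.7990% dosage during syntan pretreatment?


Formula: Syntan = substrate * pct / 100
Substituting: Syntan = 19.9910 * 3.7990 / 100
Result: 0.7595 kg


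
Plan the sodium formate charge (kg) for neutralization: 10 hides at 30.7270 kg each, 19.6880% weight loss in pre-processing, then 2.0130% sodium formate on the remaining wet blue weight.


Total_raw = N * avg_wt = 10 * 30.7270 = 307.2700 kg
Substrate = Total_raw * (1 - loss/100) = 307.2700 * (1 - 19.6880/100) = 246.7747 kg
Neutralizer = Substrate * pct / 100 = 246.7747 * 2.0130 / 100 = 4.9676 kg


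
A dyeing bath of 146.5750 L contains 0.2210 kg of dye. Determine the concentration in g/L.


Formula: Conc = dye_mass(kg) / volume(L) * 1000
Substituting: Conc = 0.2210 / 146.5750 * 1000
Result: 1.5078 g/L


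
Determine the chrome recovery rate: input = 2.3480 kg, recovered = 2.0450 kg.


Formula: Recovery = recovered / input * 100
Substituting: Recovery = 2.0450 / 2.3480 * 100
Result: 87.0954 %


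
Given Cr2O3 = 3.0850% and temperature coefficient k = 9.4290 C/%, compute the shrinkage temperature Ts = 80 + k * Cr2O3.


Formula: Ts = 80 + k * Cr2O3
Substituting: Ts = 80 + 9.4290 * 3.0850
Result: 109.0885 C


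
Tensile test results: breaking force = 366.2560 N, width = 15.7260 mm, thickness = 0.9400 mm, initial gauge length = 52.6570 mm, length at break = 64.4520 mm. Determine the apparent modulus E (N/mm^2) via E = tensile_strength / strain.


TS = F / (w * t) = 366.2560 / (15.7260 * 0.9400) = 24.7764 N/mm^2
strain = (Lf - L0) / L0 = (64.4520 - 52.6570) / 52.6570 = 0.2240
E = TS / strain = 24.7764 / 0.2240 = 110.6106 N/mm^2


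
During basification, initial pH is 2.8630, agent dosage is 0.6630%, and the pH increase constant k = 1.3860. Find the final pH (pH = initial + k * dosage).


Formula: pH_final = pH_initial + k * base_pct
Substituting: pH_final = 2.8630 + 1.3860 * 0.6630
Result: 3.7819


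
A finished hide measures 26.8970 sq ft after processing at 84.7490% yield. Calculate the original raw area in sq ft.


Formula: raw = finished * 100 / yield
Substituting: raw = 26.8970 * 100 / 84.7490
Result: 31.7372 sq ft


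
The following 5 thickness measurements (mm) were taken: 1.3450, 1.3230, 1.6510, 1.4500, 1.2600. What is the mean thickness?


Formula: Average = sum / n
Substituting: Average = 7.0290 / 5
Result: 1.4058 mm


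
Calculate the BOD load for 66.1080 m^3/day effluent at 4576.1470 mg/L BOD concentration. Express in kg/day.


Formula: BOD_load = volume * conc / 1000
Substituting: BOD_load = 66.1080 * 4576.1470 / 1000
Result: 302.5199 kg/day


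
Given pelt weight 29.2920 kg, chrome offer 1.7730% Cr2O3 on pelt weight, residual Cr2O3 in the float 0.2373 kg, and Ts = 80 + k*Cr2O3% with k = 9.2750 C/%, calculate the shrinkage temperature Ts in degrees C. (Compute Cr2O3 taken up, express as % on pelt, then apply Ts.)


Offered = pelt * offer_pct / 100 = 29.2920 * 1.7730 / 100 = 0.5193 kg
Uptake = offered - residual = 0.5193 - 0.2373 = 0.2820 kg
Cr2O3% on pelt = uptake / pelt * 100 = 0.2820 / 29.2920 * 100 = 0.9629 %
Ts = 80 + k * Cr2O3% = 80 + 9.2750 * 0.9629 = 88.9307 C


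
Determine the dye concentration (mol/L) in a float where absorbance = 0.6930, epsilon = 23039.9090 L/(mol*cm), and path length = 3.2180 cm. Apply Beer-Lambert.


Formula: c = A / (epsilon * l)
Substituting: c = 0.6930 / (23039.9090 * 3.2180)
Result: 9.3469e-06 mol/L


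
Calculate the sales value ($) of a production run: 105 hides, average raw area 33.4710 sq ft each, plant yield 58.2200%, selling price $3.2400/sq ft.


Raw_total = N * avg_area = 105 * 33.4710 = 3514.4550 sq ft
Finished = Raw_total * yield / 100 = 3514.4550 * 58.2200 / 100 = 2046.1157 sq ft
Value = Finished * price = 2046.1157 * 3.2400 = 6629.4149 $


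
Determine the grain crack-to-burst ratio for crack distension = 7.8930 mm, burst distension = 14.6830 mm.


Formula: Ratio = crack / burst
Substituting: Ratio = 7.8930 / 14.6830
Result: 0.5376


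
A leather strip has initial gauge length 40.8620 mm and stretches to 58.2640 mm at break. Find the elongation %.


Formula: Elongation = (Lf - L0) / L0 * 100
Substituting: Elongation = (58.2640 - 40.8620) / 40.8620 * 100
Result: 42.5872 %


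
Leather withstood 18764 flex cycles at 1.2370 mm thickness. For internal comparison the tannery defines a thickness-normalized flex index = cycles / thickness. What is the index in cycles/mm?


Formula: Index = cycles / thickness
Substituting: Index = 18764 / 1.2370
Result: 15168.9572 cycles/mm


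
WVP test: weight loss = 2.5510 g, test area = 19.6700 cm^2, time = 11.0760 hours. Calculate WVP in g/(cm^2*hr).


Formula: WVP = loss / (area * time)
Substituting: WVP = 2.5510 / (19.6700 * 11.0760)
Result: 0.0117091 g/(cm^2*hr)


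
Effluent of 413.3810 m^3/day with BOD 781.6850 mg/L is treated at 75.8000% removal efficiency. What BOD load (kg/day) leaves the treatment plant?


Load_in = volume * conc / 1000 = 413.3810 * 781.6850 / 1000 = 323.1337 kg/day
Removed = Load_in * eff / 100 = 323.1337 * 75.8000 / 100 = 244.9354 kg/day
Load_out = Load_in - Removed = 323.1337 - 244.9354 = 78.1984 kg/day


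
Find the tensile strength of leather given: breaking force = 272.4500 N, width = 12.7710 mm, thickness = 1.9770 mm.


Formula: TS = force / (width * thickness)
Substituting: TS = 272.4500 / (12.7710 * 1.9770)
Result: 10.7908 N/mm^2


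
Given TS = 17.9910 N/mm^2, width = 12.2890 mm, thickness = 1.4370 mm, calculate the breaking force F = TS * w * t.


Formula: F = TS * w * t
Substituting: F = 17.9910 * 12.2890 * 1.4370
Result: 317.7083 N


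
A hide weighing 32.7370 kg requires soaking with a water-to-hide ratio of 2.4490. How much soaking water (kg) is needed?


Formula: Water = hide_weight * ratio
Substituting: Water = 32.7370 * 2.4490
Result: 80.1729 kg


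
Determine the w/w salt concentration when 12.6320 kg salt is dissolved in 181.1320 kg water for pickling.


Formula: Conc = salt / (water + salt) * 100
Substituting: Conc = 12.6320 / (181.1320 + 12.6320) * 100
Result: 6.5193 %


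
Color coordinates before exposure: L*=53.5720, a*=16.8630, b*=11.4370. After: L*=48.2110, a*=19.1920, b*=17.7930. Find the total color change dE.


dL = -5.3610, da = 2.3290, db = 6.3560
dE = sqrt((-5.3610)^2 + 2.3290^2 + 6.3560^2) = 8.6350


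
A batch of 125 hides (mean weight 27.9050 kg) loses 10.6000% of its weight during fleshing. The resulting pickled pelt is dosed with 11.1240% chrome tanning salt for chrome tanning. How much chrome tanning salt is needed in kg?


Total_raw = N * avg_wt = 125 * 27.9050 = 3488.1250 kg
Substrate = Total_raw * (1 - loss/100) = 3488.1250 * (1 - 10.6000/100) = 3118.3837 kg
Chrome = Substrate * pct / 100 = 3118.3837 * 11.1240 / 100 = 346.8890 kg


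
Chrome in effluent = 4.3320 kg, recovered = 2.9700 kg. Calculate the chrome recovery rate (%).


Formula: Recovery = recovered / input * 100
Substituting: Recovery = 2.9700 / 4.3320 * 100
Result: 68.5596 %


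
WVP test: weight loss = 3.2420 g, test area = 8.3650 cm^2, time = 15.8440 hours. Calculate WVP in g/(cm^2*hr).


Formula: WVP = loss / (area * time)
Substituting: WVP = 3.2420 / (8.3650 * 15.8440)
Result: 0.0244615 g/(cm^2*hr)


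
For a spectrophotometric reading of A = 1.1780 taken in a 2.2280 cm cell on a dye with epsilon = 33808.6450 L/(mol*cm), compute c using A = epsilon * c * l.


Formula: c = A / (epsilon * l)
Substituting: c = 1.1780 / (33808.6450 * 2.2280)
Result: 1.5639e-05 mol/L


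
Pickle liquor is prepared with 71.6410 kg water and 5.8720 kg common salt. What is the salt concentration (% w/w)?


Formula: Conc = salt / (water + salt) * 100
Substituting: Conc = 5.8720 / (71.6410 + 5.8720) * 100
Result: 7.5755 %


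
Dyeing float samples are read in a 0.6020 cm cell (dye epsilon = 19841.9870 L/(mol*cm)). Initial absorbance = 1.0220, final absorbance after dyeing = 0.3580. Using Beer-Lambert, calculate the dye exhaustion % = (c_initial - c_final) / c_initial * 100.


c_initial = A_i / (epsilon * l) = 1.0220 / (19841.9870 * 0.6020) = 8.5560e-05 mol/L
c_final = A_f / (epsilon * l) = 0.3580 / (19841.9870 * 0.6020) = 2.9971e-05 mol/L
Exhaustion = (c_initial - c_final) / c_initial * 100 = (8.5560e-05 - 2.9971e-05) / 8.5560e-05 * 100 = 64.9706 %


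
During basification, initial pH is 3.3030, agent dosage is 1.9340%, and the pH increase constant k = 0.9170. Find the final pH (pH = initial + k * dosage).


Formula: pH_final = pH_initial + k * base_pct
Substituting: pH_final = 3.3030 + 0.9170 * 1.9340
Result: 5.0765


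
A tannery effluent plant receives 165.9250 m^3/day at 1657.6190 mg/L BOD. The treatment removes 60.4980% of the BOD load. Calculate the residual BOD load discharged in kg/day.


Load_in = volume * conc / 1000 = 165.9250 * 1657.6190 / 1000 = 275.0404 kg/day
Removed = Load_in * eff / 100 = 275.0404 * 60.4980 / 100 = 166.3940 kg/day
Load_out = Load_in - Removed = 275.0404 - 166.3940 = 108.6465 kg/day


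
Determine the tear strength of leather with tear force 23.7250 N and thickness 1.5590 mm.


Formula: Tear strength = force / thickness
Substituting: Tear strength = 23.7250 / 1.5590
Result: 15.2181 N/mm


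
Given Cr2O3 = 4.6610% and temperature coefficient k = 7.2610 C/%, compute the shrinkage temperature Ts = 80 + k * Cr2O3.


Formula: Ts = 80 + k * Cr2O3
Substituting: Ts = 80 + 7.2610 * 4.6610
Result: 113.8435 C


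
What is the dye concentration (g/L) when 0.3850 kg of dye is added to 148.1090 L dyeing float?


Formula: Conc = dye_mass(kg) / volume(L) * 1000
Substituting: Conc = 0.3850 / 148.1090 * 1000
Result: 2.5994 g/L


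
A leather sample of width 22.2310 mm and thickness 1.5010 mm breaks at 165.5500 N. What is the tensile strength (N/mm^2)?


Formula: TS = force / (width * thickness)
Substituting: TS = 165.5500 / (22.2310 * 1.5010)
Result: 4.9612 N/mm^2


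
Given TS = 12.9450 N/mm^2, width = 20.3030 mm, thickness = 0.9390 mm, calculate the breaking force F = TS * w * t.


Formula: F = TS * w * t
Substituting: F = 12.9450 * 20.3030 * 0.9390
Result: 246.7902 N


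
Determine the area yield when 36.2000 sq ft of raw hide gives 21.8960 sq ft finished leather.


Formula: Yield = finished / raw * 100
Substituting: Yield = 21.8960 / 36.2000 * 100
Result: 60.4862 %


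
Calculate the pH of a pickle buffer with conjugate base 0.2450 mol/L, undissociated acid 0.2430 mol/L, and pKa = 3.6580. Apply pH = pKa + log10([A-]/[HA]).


ratio = [A-] / [HA] = 0.2450 / 0.2430 = 1.0082
log10(ratio) = 0.00355981
pH = pKa + log10(ratio) = 3.6580 + 0.00355981 = 3.6616


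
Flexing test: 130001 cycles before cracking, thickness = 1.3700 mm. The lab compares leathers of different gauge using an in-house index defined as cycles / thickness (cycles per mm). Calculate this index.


Formula: Index = cycles / thickness
Substituting: Index = 130001 / 1.3700
Result: 94891.2409 cycles/mm


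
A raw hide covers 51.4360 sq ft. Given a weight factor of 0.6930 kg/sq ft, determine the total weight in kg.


Formula: Weight = area * weight_per_sqft
Substituting: Weight = 51.4360 * 0.6930
Result: 35.6451 kg


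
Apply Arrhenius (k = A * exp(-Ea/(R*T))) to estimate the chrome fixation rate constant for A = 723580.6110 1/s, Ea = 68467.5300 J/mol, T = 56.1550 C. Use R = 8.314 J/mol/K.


T_K = T_C + 273.15 = 56.1550 + 273.15 = 329.3050 K
exponent = -Ea / (R * T_K) = -68467.5300 / (8.314 * 329.3050) = -25.0078
k = A * exp(exponent) = 723580.6110 * exp(-25.0078) = 9.9705e-06 1/s


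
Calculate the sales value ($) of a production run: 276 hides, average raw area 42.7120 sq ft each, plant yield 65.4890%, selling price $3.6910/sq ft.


Raw_total = N * avg_area = 276 * 42.7120 = 11788.5120 sq ft
Finished = Raw_total * yield / 100 = 11788.5120 * 65.4890 / 100 = 7720.1786 sq ft
Value = Finished * price = 7720.1786 * 3.6910 = 28495.1793 $


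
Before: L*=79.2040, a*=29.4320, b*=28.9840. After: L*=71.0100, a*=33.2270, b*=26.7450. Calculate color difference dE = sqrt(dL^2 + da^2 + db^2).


dL = -8.1940, da = 3.7950, db = -2.2390
dE = sqrt((-8.1940)^2 + 3.7950^2 + (-2.2390)^2) = 9.3036


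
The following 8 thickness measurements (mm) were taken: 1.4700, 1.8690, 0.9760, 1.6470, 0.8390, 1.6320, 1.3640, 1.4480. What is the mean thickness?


Formula: Average = sum / n
Substituting: Average = 11.2450 / 8
Result: 1.4056 mm


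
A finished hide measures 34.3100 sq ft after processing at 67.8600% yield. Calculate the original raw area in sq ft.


Formula: raw = finished * 100 / yield
Substituting: raw = 34.3100 * 100 / 67.8600
Result: 50.5600 sq ft


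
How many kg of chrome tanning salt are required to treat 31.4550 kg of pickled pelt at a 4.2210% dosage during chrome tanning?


Formula: Chrome = substrate * pct / 100
Substituting: Chrome = 31.4550 * 4.2210 / 100
Result: 1.3277 kg


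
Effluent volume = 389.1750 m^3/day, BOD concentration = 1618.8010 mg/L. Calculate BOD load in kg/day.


Formula: BOD_load = volume * conc / 1000
Substituting: BOD_load = 389.1750 * 1618.8010 / 1000
Result: 629.9969 kg/day


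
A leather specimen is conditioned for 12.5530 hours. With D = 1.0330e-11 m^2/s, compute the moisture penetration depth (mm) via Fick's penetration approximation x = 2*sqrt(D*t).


t = 12.5530 hr * 3600 = 45190.8000 s
D * t = 1.0330e-11 * 45190.8000 = 4.6682e-07
x = 2 * sqrt(D*t) = 2 * sqrt(4.6682e-07) = 0.00136649 m = 1.3665 mm


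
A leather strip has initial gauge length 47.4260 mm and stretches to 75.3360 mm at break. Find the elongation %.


Formula: Elongation = (Lf - L0) / L0 * 100
Substituting: Elongation = (75.3360 - 47.4260) / 47.4260 * 100
Result: 58.8496 %


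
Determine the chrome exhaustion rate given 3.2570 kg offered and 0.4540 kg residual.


Formula: Uptake = (offered - residual) / offered * 100
Substituting: Uptake = (3.2570 - 0.4540) / 3.2570 * 100
Result: 86.0608 %


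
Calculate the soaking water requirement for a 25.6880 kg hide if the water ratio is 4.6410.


Formula: Water = hide_weight * ratio
Substituting: Water = 25.6880 * 4.6410
Result: 119.2180 kg


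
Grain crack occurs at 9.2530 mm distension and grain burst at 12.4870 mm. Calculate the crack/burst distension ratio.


Formula: Ratio = crack / burst
Substituting: Ratio = 9.2530 / 12.4870
Result: 0.7410


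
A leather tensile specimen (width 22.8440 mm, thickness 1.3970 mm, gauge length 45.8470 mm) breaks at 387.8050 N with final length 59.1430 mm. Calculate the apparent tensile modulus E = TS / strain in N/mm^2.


TS = F / (w * t) = 387.8050 / (22.8440 * 1.3970) = 12.1519 N/mm^2
strain = (Lf - L0) / L0 = (59.1430 - 45.8470) / 45.8470 = 0.2900
E = TS / strain = 12.1519 / 0.2900 = 41.9020 N/mm^2


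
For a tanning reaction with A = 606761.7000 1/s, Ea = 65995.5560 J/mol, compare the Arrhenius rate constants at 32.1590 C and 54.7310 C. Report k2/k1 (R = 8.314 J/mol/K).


T1 = 32.1590 + 273.15 = 305.3090 K; T2 = 54.7310 + 273.15 = 327.8810 K
k1 = A * exp(-Ea/(R*T1)) = 606761.7000 * exp(-65995.5560/(8.314*305.3090)) = 3.1015e-06 1/s
k2 = A * exp(-Ea/(R*T2)) = 606761.7000 * exp(-65995.5560/(8.314*327.8810)) = 1.8574e-05 1/s
k2/k1 = 1.8574e-05 / 3.1015e-06 = 5.9886


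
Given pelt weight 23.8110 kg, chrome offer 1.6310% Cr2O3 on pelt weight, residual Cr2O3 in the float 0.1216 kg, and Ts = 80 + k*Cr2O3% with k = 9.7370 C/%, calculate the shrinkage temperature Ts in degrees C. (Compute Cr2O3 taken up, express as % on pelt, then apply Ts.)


Offered = pelt * offer_pct / 100 = 23.8110 * 1.6310 / 100 = 0.3884 kg
Uptake = offered - residual = 0.3884 - 0.1216 = 0.2668 kg
Cr2O3% on pelt = uptake / pelt * 100 = 0.2668 / 23.8110 * 100 = 1.1203 %
Ts = 80 + k * Cr2O3% = 80 + 9.7370 * 1.1203 = 90.9085 C


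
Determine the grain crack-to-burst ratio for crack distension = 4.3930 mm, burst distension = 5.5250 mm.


Formula: Ratio = crack / burst
Substituting: Ratio = 4.3930 / 5.5250
Result: 0.7951


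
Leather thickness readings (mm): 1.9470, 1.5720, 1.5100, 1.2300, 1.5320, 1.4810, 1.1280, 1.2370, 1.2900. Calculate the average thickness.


Formula: Average = sum / n
Substituting: Average = 12.9270 / 9
Result: 1.4363 mm


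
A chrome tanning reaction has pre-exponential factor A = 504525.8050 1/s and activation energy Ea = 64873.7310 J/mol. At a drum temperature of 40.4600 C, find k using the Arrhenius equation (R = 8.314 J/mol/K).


T_K = T_C + 273.15 = 40.4600 + 273.15 = 313.6100 K
exponent = -Ea / (R * T_K) = -64873.7310 / (8.314 * 313.6100) = -24.8811
k = A * exp(exponent) = 504525.8050 * exp(-24.8811) = 7.8918e-06 1/s


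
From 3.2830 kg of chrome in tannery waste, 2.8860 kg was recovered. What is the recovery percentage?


Formula: Recovery = recovered / input * 100
Substituting: Recovery = 2.8860 / 3.2830 * 100
Result: 87.9074 %


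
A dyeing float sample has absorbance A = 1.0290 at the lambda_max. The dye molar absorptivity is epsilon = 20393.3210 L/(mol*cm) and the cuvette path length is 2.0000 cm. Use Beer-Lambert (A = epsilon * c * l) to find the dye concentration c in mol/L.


Formula: c = A / (epsilon * l)
Substituting: c = 1.0290 / (20393.3210 * 2.0000)
Result: 2.5229e-05 mol/L


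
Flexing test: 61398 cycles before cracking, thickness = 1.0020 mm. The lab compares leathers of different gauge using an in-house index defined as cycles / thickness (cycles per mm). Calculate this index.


Formula: Index = cycles / thickness
Substituting: Index = 61398 / 1.0020
Result: 61275.4491 cycles/mm


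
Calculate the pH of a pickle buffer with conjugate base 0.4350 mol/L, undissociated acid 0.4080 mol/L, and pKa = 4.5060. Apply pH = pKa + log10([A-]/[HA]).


ratio = [A-] / [HA] = 0.4350 / 0.4080 = 1.0662
log10(ratio) = 0.0278291
pH = pKa + log10(ratio) = 4.5060 + 0.0278291 = 4.5338


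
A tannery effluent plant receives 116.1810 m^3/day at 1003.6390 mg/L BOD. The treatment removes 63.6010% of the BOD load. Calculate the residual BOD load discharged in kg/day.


Load_in = volume * conc / 1000 = 116.1810 * 1003.6390 / 1000 = 116.6038 kg/day
Removed = Load_in * eff / 100 = 116.6038 * 63.6010 / 100 = 74.1612 kg/day
Load_out = Load_in - Removed = 116.6038 - 74.1612 = 42.4426 kg/day


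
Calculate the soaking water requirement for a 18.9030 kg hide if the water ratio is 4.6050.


Formula: Water = hide_weight * ratio
Substituting: Water = 18.9030 * 4.6050
Result: 87.0483 kg


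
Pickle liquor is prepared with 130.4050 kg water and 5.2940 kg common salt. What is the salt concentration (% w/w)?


Formula: Conc = salt / (water + salt) * 100
Substituting: Conc = 5.2940 / (130.4050 + 5.2940) * 100
Result: 3.9013 %


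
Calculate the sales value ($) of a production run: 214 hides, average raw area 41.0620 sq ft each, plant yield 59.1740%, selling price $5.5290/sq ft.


Raw_total = N * avg_area = 214 * 41.0620 = 8787.2680 sq ft
Finished = Raw_total * yield / 100 = 8787.2680 * 59.1740 / 100 = 5199.7780 sq ft
Value = Finished * price = 5199.7780 * 5.5290 = 28749.5724 $


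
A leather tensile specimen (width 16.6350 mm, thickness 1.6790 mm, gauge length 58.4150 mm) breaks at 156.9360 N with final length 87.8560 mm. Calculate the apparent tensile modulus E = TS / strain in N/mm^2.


TS = F / (w * t) = 156.9360 / (16.6350 * 1.6790) = 5.6189 N/mm^2
strain = (Lf - L0) / L0 = (87.8560 - 58.4150) / 58.4150 = 0.5040
E = TS / strain = 5.6189 / 0.5040 = 11.1486 N/mm^2


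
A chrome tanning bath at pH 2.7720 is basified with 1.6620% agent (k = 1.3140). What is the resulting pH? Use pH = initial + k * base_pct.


Formula: pH_final = pH_initial + k * base_pct
Substituting: pH_final = 2.7720 + 1.3140 * 1.6620
Result: 4.9559


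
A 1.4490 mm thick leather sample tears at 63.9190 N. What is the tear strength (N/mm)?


Formula: Tear strength = force / thickness
Substituting: Tear strength = 63.9190 / 1.4490
Result: 44.1125 N/mm


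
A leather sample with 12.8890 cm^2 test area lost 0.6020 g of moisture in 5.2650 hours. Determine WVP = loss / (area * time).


Formula: WVP = loss / (area * time)
Substituting: WVP = 0.6020 / (12.8890 * 5.2650)
Result: 0.00887113 g/(cm^2*hr)


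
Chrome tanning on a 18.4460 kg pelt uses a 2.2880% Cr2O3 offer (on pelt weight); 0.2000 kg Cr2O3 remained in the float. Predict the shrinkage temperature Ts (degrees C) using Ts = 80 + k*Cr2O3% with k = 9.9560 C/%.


Offered = pelt * offer_pct / 100 = 18.4460 * 2.2880 / 100 = 0.4220 kg
Uptake = offered - residual = 0.4220 - 0.2000 = 0.2220 kg
Cr2O3% on pelt = uptake / pelt * 100 = 0.2220 / 18.4460 * 100 = 1.2038 %
Ts = 80 + k * Cr2O3% = 80 + 9.9560 * 1.2038 = 91.9846 C


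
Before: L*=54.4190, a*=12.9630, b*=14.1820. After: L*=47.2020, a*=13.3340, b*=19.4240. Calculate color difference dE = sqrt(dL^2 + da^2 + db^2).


dL = -7.2170, da = 0.3710, db = 5.2420
dE = sqrt((-7.2170)^2 + 0.3710^2 + 5.2420^2) = 8.9276


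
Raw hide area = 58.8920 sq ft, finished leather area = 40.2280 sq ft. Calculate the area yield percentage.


Formula: Yield = finished / raw * 100
Substituting: Yield = 40.2280 / 58.8920 * 100
Result: 68.3081 %


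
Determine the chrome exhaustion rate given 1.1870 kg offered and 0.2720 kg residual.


Formula: Uptake = (offered - residual) / offered * 100
Substituting: Uptake = (1.1870 - 0.2720) / 1.1870 * 100
Result: 77.0851 %


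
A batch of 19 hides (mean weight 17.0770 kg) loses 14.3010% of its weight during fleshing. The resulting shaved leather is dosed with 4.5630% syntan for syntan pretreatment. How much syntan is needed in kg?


Total_raw = N * avg_wt = 19 * 17.0770 = 324.4630 kg
Substrate = Total_raw * (1 - loss/100) = 324.4630 * (1 - 14.3010/100) = 278.0615 kg
Syntan = Substrate * pct / 100 = 278.0615 * 4.5630 / 100 = 12.6879 kg


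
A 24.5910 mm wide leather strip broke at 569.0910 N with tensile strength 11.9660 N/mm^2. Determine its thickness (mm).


Formula: t = F / (TS * w)
Substituting: t = 569.0910 / (11.9660 * 24.5910)
Result: 1.9340 mm


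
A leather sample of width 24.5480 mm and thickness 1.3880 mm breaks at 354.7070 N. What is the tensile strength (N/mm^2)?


Formula: TS = force / (width * thickness)
Substituting: TS = 354.7070 / (24.5480 * 1.3880)
Result: 10.4103 N/mm^2


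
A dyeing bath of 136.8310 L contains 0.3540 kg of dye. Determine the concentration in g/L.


Formula: Conc = dye_mass(kg) / volume(L) * 1000
Substituting: Conc = 0.3540 / 136.8310 * 1000
Result: 2.5871 g/L


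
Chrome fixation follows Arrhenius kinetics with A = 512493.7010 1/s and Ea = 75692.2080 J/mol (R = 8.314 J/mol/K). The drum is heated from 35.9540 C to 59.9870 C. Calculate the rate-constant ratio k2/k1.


T1 = 35.9540 + 273.15 = 309.1040 K; T2 = 59.9870 + 273.15 = 333.1370 K
k1 = A * exp(-Ea/(R*T1)) = 512493.7010 * exp(-75692.2080/(8.314*309.1040)) = 8.2834e-08 1/s
k2 = A * exp(-Ea/(R*T2)) = 512493.7010 * exp(-75692.2080/(8.314*333.1370)) = 6.9343e-07 1/s
k2/k1 = 6.9343e-07 / 8.2834e-08 = 8.3714


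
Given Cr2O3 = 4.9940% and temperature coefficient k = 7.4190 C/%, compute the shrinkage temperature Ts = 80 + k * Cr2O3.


Formula: Ts = 80 + k * Cr2O3
Substituting: Ts = 80 + 7.4190 * 4.9940
Result: 117.0505 C


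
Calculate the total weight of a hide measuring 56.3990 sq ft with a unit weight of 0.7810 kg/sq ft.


Formula: Weight = area * weight_per_sqft
Substituting: Weight = 56.3990 * 0.7810
Result: 44.0476 kg


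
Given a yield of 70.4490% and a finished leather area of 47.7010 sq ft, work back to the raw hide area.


Formula: raw = finished * 100 / yield
Substituting: raw = 47.7010 * 100 / 70.4490
Result: 67.7100 sq ft


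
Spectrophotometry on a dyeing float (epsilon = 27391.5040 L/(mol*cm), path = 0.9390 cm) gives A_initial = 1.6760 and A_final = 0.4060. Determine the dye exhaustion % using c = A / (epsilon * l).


c_initial = A_i / (epsilon * l) = 1.6760 / (27391.5040 * 0.9390) = 6.5162e-05 mol/L
c_final = A_f / (epsilon * l) = 0.4060 / (27391.5040 * 0.9390) = 1.5785e-05 mol/L
Exhaustion = (c_initial - c_final) / c_initial * 100 = (6.5162e-05 - 1.5785e-05) / 6.5162e-05 * 100 = 75.7757 %


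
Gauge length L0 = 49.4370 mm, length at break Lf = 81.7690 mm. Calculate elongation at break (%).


Formula: Elongation = (Lf - L0) / L0 * 100
Substituting: Elongation = (81.7690 - 49.4370) / 49.4370 * 100
Result: 65.4004 %


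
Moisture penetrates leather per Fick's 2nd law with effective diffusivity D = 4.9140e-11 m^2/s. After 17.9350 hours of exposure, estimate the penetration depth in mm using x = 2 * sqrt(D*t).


t = 17.9350 hr * 3600 = 64566.0000 s
D * t = 4.9140e-11 * 64566.0000 = 3.1728e-06
x = 2 * sqrt(D*t) = 2 * sqrt(3.1728e-06) = 0.00356246 m = 3.5625 mm


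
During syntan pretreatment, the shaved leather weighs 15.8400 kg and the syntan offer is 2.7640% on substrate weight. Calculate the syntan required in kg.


Formula: Syntan = substrate * pct / 100
Substituting: Syntan = 15.8400 * 2.7640 / 100
Result: 0.4378 kg


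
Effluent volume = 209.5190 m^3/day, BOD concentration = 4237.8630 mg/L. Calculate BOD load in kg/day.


Formula: BOD_load = volume * conc / 1000
Substituting: BOD_load = 209.5190 * 4237.8630 / 1000
Result: 887.9128 kg/day


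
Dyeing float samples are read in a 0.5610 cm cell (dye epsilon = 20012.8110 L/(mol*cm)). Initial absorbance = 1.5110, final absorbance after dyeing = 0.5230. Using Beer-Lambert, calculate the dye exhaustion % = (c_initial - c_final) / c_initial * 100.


c_initial = A_i / (epsilon * l) = 1.5110 / (20012.8110 * 0.5610) = 1.3458e-04 mol/L
c_final = A_f / (epsilon * l) = 0.5230 / (20012.8110 * 0.5610) = 4.6583e-05 mol/L
Exhaustion = (c_initial - c_final) / c_initial * 100 = (1.3458e-04 - 4.6583e-05) / 1.3458e-04 * 100 = 65.3872 %


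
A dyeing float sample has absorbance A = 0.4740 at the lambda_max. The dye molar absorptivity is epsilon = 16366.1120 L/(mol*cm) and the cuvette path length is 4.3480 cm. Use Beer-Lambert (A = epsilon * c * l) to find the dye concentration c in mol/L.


Formula: c = A / (epsilon * l)
Substituting: c = 0.4740 / (16366.1120 * 4.3480)
Result: 6.6611e-06 mol/L


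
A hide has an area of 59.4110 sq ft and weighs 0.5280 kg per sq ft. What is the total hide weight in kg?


Formula: Weight = area * weight_per_sqft
Substituting: Weight = 59.4110 * 0.5280
Result: 31.3690 kg


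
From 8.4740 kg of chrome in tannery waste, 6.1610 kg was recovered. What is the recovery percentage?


Formula: Recovery = recovered / input * 100
Substituting: Recovery = 6.1610 / 8.4740 * 100
Result: 72.7047 %


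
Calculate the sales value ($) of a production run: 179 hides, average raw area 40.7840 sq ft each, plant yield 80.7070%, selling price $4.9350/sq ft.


Raw_total = N * avg_area = 179 * 40.7840 = 7300.3360 sq ft
Finished = Raw_total * yield / 100 = 7300.3360 * 80.7070 / 100 = 5891.8822 sq ft
Value = Finished * price = 5891.8822 * 4.9350 = 29076.4385 $


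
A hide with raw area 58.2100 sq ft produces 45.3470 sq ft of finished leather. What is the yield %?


Formula: Yield = finished / raw * 100
Substituting: Yield = 45.3470 / 58.2100 * 100
Result: 77.9024 %


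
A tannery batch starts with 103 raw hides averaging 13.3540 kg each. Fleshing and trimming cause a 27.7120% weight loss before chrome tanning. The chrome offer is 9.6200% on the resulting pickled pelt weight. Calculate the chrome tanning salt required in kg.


Total_raw = N * avg_wt = 103 * 13.3540 = 1375.4620 kg
Substrate = Total_raw * (1 - loss/100) = 1375.4620 * (1 - 27.7120/100) = 994.2940 kg
Chrome = Substrate * pct / 100 = 994.2940 * 9.6200 / 100 = 95.6511 kg


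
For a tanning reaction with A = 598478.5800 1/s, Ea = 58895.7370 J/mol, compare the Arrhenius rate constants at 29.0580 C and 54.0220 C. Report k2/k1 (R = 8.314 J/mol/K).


T1 = 29.0580 + 273.15 = 302.2080 K; T2 = 54.0220 + 273.15 = 327.1720 K
k1 = A * exp(-Ea/(R*T1)) = 598478.5800 * exp(-58895.7370/(8.314*302.2080)) = 3.9532e-05 1/s
k2 = A * exp(-Ea/(R*T2)) = 598478.5800 * exp(-58895.7370/(8.314*327.1720)) = 2.3643e-04 1/s
k2/k1 = 2.3643e-04 / 3.9532e-05 = 5.9809


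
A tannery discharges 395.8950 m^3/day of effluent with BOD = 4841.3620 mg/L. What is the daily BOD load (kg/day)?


Formula: BOD_load = volume * conc / 1000
Substituting: BOD_load = 395.8950 * 4841.3620 / 1000
Result: 1916.6710 kg/day


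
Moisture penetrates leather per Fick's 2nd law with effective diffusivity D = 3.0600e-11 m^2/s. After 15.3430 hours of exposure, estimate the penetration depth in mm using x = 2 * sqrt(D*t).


t = 15.3430 hr * 3600 = 55234.8000 s
D * t = 3.0600e-11 * 55234.8000 = 1.6902e-06
x = 2 * sqrt(D*t) = 2 * sqrt(1.6902e-06) = 0.00260014 m = 2.6001 mm


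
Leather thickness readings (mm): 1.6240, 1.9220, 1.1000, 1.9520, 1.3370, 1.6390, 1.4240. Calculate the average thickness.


Formula: Average = sum / n
Substituting: Average = 10.9980 / 7
Result: 1.5711 mm


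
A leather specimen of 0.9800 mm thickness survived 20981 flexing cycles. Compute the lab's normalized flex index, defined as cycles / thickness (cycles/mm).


Formula: Index = cycles / thickness
Substituting: Index = 20981 / 0.9800
Result: 21409.1837 cycles/mm


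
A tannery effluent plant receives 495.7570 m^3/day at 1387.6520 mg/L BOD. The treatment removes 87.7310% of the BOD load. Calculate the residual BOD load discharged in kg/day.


Load_in = volume * conc / 1000 = 495.7570 * 1387.6520 / 1000 = 687.9382 kg/day
Removed = Load_in * eff / 100 = 687.9382 * 87.7310 / 100 = 603.5351 kg/day
Load_out = Load_in - Removed = 687.9382 - 603.5351 = 84.4031 kg/day


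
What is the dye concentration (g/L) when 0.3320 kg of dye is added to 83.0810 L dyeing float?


Formula: Conc = dye_mass(kg) / volume(L) * 1000
Substituting: Conc = 0.3320 / 83.0810 * 1000
Result: 3.9961 g/L


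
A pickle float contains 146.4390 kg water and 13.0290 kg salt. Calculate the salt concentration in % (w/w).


Formula: Conc = salt / (water + salt) * 100
Substituting: Conc = 13.0290 / (146.4390 + 13.0290) * 100
Result: 8.1703 %


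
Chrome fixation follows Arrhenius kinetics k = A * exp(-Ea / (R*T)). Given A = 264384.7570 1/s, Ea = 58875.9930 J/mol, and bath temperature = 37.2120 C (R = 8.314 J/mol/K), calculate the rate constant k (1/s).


T_K = T_C + 273.15 = 37.2120 + 273.15 = 310.3620 K
exponent = -Ea / (R * T_K) = -58875.9930 / (8.314 * 310.3620) = -22.8171
k = A * exp(exponent) = 264384.7570 * exp(-22.8171) = 3.2577e-05 1/s


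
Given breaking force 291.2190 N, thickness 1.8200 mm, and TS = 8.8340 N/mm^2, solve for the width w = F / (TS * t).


Formula: w = F / (TS * t)
Substituting: w = 291.2190 / (8.8340 * 1.8200)
Result: 18.1130 mm


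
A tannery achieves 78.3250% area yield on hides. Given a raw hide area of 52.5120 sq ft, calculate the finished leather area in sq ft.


Formula: finished = raw * yield / 100
Substituting: finished = 52.5120 * 78.3250 / 100
Result: 41.1300 sq ft


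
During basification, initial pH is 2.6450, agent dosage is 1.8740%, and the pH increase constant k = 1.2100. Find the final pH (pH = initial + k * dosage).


Formula: pH_final = pH_initial + k * base_pct
Substituting: pH_final = 2.6450 + 1.2100 * 1.8740
Result: 4.9125


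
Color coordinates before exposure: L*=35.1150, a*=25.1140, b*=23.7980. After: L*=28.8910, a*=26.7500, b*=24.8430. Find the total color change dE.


dL = -6.2240, da = 1.6360, db = 1.0450
dE = sqrt((-6.2240)^2 + 1.6360^2 + 1.0450^2) = 6.5197


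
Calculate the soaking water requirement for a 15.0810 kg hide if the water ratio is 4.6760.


Formula: Water = hide_weight * ratio
Substituting: Water = 15.0810 * 4.6760
Result: 70.5188 kg


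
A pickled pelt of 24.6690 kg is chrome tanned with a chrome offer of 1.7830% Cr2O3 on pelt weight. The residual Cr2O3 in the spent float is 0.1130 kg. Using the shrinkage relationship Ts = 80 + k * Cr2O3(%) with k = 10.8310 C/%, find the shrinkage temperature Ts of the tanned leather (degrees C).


Offered = pelt * offer_pct / 100 = 24.6690 * 1.7830 / 100 = 0.4398 kg
Uptake = offered - residual = 0.4398 - 0.1130 = 0.3268 kg
Cr2O3% on pelt = uptake / pelt * 100 = 0.3268 / 24.6690 * 100 = 1.3249 %
Ts = 80 + k * Cr2O3% = 80 + 10.8310 * 1.3249 = 94.3504 C


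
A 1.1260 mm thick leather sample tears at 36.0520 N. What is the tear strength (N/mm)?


Formula: Tear strength = force / thickness
Substituting: Tear strength = 36.0520 / 1.1260
Result: 32.0178 N/mm


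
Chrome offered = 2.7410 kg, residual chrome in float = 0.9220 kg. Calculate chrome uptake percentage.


Formula: Uptake = (offered - residual) / offered * 100
Substituting: Uptake = (2.7410 - 0.9220) / 2.7410 * 100
Result: 66.3626 %


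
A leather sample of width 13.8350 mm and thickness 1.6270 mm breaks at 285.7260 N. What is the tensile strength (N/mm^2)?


Formula: TS = force / (width * thickness)
Substituting: TS = 285.7260 / (13.8350 * 1.6270)
Result: 12.6935 N/mm^2


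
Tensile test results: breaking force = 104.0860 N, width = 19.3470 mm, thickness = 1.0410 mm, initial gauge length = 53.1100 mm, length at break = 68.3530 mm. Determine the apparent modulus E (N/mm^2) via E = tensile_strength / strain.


TS = F / (w * t) = 104.0860 / (19.3470 * 1.0410) = 5.1681 N/mm^2
strain = (Lf - L0) / L0 = (68.3530 - 53.1100) / 53.1100 = 0.2870
E = TS / strain = 5.1681 / 0.2870 = 18.0067 N/mm^2


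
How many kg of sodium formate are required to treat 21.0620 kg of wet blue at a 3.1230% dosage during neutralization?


Formula: Neutralizer = substrate * pct / 100
Substituting: Neutralizer = 21.0620 * 3.1230 / 100
Result: 0.6578 kg


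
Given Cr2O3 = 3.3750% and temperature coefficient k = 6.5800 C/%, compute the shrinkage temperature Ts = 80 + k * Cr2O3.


Formula: Ts = 80 + k * Cr2O3
Substituting: Ts = 80 + 6.5800 * 3.3750
Result: 102.2075 C


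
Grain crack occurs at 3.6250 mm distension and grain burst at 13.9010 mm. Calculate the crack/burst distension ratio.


Formula: Ratio = crack / burst
Substituting: Ratio = 3.6250 / 13.9010
Result: 0.2608


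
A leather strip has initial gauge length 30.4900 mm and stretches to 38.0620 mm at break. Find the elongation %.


Formula: Elongation = (Lf - L0) / L0 * 100
Substituting: Elongation = (38.0620 - 30.4900) / 30.4900 * 100
Result: 24.8344 %


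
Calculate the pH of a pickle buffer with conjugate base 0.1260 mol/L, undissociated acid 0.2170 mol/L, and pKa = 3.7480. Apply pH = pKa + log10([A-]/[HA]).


ratio = [A-] / [HA] = 0.1260 / 0.2170 = 0.5806
log10(ratio) = -0.2361
pH = pKa + log10(ratio) = 3.7480 - 0.2361 = 3.5119


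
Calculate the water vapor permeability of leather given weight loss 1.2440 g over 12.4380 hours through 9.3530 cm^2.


Formula: WVP = loss / (area * time)
Substituting: WVP = 1.2440 / (9.3530 * 12.4380)
Result: 0.0106935 g/(cm^2*hr)


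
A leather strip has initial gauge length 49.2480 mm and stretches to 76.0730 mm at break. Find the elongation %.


Formula: Elongation = (Lf - L0) / L0 * 100
Substituting: Elongation = (76.0730 - 49.2480) / 49.2480 * 100
Result: 54.4692 %


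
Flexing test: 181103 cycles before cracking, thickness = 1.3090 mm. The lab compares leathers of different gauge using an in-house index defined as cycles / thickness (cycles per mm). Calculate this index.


Formula: Index = cycles / thickness
Substituting: Index = 181103 / 1.3090
Result: 138352.1772 cycles/mm


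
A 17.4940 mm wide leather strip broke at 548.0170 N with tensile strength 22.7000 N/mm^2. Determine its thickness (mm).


Formula: t = F / (TS * w)
Substituting: t = 548.0170 / (22.7000 * 17.4940)
Result: 1.3800 mm


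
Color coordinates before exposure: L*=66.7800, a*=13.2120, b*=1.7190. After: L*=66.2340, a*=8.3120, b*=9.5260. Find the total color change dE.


dL = -0.5460, da = -4.9000, db = 7.8070
dE = sqrt((-0.5460)^2 + (-4.9000)^2 + 7.8070^2) = 9.2335


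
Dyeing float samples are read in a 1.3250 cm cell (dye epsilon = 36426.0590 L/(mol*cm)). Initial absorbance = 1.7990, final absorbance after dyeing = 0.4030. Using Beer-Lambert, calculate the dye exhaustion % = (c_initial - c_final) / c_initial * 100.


c_initial = A_i / (epsilon * l) = 1.7990 / (36426.0590 * 1.3250) = 3.7274e-05 mol/L
c_final = A_f / (epsilon * l) = 0.4030 / (36426.0590 * 1.3250) = 8.3498e-06 mol/L
Exhaustion = (c_initial - c_final) / c_initial * 100 = (3.7274e-05 - 8.3498e-06) / 3.7274e-05 * 100 = 77.5987 %


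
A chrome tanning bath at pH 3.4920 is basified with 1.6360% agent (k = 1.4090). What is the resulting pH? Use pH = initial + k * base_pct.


Formula: pH_final = pH_initial + k * base_pct
Substituting: pH_final = 3.4920 + 1.4090 * 1.6360
Result: 5.7971


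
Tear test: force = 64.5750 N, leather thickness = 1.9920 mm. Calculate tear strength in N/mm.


Formula: Tear strength = force / thickness
Substituting: Tear strength = 64.5750 / 1.9920
Result: 32.4172 N/mm


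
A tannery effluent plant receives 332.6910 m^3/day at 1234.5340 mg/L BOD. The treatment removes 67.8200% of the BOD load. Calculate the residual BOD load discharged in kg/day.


Load_in = volume * conc / 1000 = 332.6910 * 1234.5340 / 1000 = 410.7184 kg/day
Removed = Load_in * eff / 100 = 410.7184 * 67.8200 / 100 = 278.5492 kg/day
Load_out = Load_in - Removed = 410.7184 - 278.5492 = 132.1692 kg/day
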